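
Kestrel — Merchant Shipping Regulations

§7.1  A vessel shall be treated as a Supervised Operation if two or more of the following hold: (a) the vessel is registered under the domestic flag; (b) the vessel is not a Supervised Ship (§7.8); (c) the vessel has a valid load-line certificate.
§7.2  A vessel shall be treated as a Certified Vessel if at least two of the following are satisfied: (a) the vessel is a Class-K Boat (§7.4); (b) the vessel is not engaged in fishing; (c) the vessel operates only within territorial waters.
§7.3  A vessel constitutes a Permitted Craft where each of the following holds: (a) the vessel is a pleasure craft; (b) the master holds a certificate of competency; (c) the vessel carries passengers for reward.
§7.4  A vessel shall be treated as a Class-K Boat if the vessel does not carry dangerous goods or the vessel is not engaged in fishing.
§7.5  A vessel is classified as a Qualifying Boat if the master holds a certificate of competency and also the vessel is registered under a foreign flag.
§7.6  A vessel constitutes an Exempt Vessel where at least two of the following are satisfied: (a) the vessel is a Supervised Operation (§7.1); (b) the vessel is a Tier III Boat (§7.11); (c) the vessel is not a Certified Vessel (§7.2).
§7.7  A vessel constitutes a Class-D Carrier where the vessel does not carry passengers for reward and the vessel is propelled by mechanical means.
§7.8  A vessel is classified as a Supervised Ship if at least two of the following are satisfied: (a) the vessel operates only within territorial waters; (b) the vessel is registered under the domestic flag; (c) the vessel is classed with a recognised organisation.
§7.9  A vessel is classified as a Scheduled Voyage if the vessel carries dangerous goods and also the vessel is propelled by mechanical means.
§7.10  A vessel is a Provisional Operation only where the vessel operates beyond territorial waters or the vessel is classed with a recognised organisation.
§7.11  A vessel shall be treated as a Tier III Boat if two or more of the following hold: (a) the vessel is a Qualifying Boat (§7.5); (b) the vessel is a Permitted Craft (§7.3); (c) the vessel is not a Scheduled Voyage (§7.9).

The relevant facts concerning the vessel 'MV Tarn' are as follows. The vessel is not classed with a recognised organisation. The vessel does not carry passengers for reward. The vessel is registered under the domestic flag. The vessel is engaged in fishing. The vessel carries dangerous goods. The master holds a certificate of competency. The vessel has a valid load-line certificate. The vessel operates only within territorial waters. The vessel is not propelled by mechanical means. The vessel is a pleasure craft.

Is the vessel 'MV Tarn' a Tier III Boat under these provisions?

§7.5 — Qualifying Boat: [the master holds a certificate of competency? yes] AND [the vessel is registered under a foreign flag? no] → not satisfied.
§7.3 — Permitted Craft: [the vessel is a pleasure craft? yes] AND [the master holds a certificate of competency? yes] AND [the vessel carries passengers for reward? no] → not satisfied.
§7.9 — Scheduled Voyage: [the vessel carries dangerous goods? yes] AND [the vessel is propelled by mechanical means? no] → not satisfied.
§7.11 — Tier III Boat: Qualifying Boat (§7.5)? no; Permitted Craft (§7.3)? no; not a Scheduled Voyage (§7.9)? yes — 1 of 3 hold (need ≥2) → not satisfied.

No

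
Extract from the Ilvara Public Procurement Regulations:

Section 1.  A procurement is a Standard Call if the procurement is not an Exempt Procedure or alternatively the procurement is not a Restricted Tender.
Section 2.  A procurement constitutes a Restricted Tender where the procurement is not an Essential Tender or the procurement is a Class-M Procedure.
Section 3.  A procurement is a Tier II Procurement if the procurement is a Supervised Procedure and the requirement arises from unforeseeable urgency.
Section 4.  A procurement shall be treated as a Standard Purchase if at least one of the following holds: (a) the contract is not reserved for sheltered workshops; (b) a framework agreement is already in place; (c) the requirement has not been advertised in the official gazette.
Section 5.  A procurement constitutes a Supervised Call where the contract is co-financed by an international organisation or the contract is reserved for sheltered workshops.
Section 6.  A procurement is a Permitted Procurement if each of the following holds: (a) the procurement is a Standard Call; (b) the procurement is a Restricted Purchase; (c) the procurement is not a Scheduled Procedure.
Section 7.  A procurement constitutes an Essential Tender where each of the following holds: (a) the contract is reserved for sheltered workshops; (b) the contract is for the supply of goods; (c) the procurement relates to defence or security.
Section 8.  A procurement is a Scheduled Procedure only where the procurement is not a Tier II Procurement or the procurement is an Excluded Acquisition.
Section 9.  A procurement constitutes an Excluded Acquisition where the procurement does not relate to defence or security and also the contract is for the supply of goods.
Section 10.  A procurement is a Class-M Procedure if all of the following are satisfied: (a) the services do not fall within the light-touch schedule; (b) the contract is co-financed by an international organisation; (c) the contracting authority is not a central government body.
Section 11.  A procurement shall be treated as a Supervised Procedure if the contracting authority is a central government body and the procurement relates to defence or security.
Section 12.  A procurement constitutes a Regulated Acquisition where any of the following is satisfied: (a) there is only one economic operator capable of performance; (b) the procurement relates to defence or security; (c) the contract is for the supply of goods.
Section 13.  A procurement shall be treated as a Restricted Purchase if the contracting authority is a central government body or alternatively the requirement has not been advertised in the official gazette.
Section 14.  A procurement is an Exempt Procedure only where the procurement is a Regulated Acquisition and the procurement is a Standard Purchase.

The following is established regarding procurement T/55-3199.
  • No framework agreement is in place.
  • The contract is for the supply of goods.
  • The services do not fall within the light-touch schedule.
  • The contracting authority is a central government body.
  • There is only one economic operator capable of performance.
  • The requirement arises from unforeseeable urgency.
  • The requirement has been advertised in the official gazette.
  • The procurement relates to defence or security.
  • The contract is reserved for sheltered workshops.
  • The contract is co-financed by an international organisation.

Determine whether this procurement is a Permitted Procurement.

Yes

Under section 12: there is only one economic operator capable of performance? yes; or the procurement relates to defence or security? yes; or the contract is for the supply of goods? yes. So the procurement is a Regulated Acquisition.
Under section 4: the contract is not reserved for sheltered workshops? no; or a framework agreement is already in place? no; or the requirement has not been advertised in the official gazette? no. So the procurement is not a Standard Purchase.
Under section 14: Regulated Acquisition (section 12)? yes; and Standard Purchase (section 4)? no. So the procurement is not an Exempt Procedure.
Under section 7: the contract is reserved for sheltered workshops? yes; and the contract is for the supply of goods? yes; and the procurement relates to defence or security? yes. So the procurement is an Essential Tender.
Under section 10: the services do not fall within the light-touch schedule? yes; and the contract is co-financed by an international organisation? yes; and the contracting authority is not a central government body? no. So the procurement is not a Class-M Procedure.
Under section 2: not an Essential Tender (section 7)? no; or Class-M Procedure (section 10)? no. So the procurement is not a Restricted Tender.
Under section 1: not an Exempt Procedure (section 14)? yes; or not a Restricted Tender (section 2)? yes. So the procurement is a Standard Call.
Under section 13: the contracting authority is a central government body? yes; or the requirement has not been advertised in the official gazette? no. So the procurement is a Restricted Purchase.
Under section 11: the contracting authority is a central government body? yes; and the procurement relates to defence or security? yes. So the procurement is a Supervised Procedure.
Under section 3: Supervised Procedure (section 11)? yes; and the requirement arises from unforeseeable urgency? yes. So the procurement is a Tier II Procurement.
Under section 9: the procurement does not relate to defence or security? no; and the contract is for the supply of goods? yes. So the procurement is not an Excluded Acquisition.
Under section 8: not a Tier II Procurement (section 3)? no; or Excluded Acquisition (section 9)? no. So the procurement is not a Scheduled Procedure.
Under section 6: Standard Call (section 1)? yes; and Restricted Purchase (section 13)? yes; and not a Scheduled Procedure (section 8)? yes. So the procurement is a Permitted Procurement.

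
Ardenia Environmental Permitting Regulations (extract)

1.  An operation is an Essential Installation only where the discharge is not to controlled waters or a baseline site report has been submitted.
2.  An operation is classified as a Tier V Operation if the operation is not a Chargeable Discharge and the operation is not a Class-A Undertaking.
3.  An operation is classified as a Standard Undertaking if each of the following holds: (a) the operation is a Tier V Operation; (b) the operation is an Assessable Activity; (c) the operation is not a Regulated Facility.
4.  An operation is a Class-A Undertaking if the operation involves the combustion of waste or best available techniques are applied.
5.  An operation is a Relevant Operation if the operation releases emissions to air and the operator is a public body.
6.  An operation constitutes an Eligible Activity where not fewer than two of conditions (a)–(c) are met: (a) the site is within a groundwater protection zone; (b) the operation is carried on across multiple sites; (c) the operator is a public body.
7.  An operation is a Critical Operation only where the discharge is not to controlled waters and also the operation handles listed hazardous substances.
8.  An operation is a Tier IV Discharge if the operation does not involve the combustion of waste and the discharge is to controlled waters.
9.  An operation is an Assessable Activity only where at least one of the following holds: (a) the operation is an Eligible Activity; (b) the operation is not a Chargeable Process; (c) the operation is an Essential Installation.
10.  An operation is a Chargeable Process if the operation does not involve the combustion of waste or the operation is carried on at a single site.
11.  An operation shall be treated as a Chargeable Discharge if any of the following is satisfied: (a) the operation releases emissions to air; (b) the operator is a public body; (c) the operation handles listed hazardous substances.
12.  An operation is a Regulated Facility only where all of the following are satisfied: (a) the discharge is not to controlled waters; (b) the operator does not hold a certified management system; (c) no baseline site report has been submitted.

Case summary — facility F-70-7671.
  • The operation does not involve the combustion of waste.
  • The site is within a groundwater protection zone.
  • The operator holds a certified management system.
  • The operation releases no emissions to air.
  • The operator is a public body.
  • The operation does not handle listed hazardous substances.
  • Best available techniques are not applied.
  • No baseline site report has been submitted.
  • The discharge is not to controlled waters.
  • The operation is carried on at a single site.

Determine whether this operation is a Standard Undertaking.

paragraph 11 — Chargeable Discharge: [the operation releases emissions to air? no] OR [the operator is a public body? yes] OR [the operation handles listed hazardous substances? no] → satisfied.
paragraph 4 — Class-A Undertaking: [the operation involves the combustion of waste? no] OR [best available techniques are applied? no] → not satisfied.
paragraph 2 — Tier V Operation: [not a Chargeable Discharge (paragraph 11)? no] AND [not a Class-A Undertaking (paragraph 4)? yes] → not satisfied.
paragraph 6 — Eligible Activity: the site is within a groundwater protection zone? yes; the operation is carried on across multiple sites? no; the operator is a public body? yes — 2 of 3 hold (need ≥2) → satisfied.
paragraph 10 — Chargeable Process: [the operation does not involve the combustion of waste? yes] OR [the operation is carried on at a single site? yes] → satisfied.
paragraph 1 — Essential Installation: [the discharge is not to controlled waters? yes] OR [a baseline site report has been submitted? no] → satisfied.
paragraph 9 — Assessable Activity: [Eligible Activity (paragraph 6)? yes] OR [not a Chargeable Process (paragraph 10)? no] OR [Essential Installation (paragraph 1)? yes] → satisfied.
paragraph 12 — Regulated Facility: [the discharge is not to controlled waters? yes] AND [the operator does not hold a certified management system? no] AND [no baseline site report has been submitted? yes] → not satisfied.
paragraph 3 — Standard Undertaking: [Tier V Operation (paragraph 2)? no] AND [Assessable Activity (paragraph 9)? yes] AND [not a Regulated Facility (paragraph 12)? yes] → not satisfied.

No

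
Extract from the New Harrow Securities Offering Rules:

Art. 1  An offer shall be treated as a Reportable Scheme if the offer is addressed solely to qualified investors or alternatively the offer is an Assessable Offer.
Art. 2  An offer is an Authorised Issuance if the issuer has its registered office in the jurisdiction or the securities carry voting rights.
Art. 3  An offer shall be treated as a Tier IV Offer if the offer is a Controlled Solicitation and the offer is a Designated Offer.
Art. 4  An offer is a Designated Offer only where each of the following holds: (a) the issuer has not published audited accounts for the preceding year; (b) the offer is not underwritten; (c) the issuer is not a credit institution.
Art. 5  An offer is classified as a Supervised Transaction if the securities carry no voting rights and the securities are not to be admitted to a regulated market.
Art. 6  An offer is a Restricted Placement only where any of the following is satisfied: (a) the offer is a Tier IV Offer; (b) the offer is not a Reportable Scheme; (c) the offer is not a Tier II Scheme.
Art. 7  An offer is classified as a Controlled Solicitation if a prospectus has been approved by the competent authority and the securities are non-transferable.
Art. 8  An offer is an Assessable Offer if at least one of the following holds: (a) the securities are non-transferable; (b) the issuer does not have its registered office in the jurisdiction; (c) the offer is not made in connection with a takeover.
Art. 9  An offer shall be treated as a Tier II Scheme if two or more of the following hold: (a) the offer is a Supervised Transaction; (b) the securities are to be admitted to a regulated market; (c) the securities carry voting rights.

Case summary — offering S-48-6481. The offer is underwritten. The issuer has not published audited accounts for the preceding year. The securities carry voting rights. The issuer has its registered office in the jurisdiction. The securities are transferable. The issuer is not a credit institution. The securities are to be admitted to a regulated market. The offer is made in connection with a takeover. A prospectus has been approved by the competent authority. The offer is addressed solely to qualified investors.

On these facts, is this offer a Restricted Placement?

No

article 7 — Controlled Solicitation: [a prospectus has been approved by the competent authority? yes] AND [the securities are non-transferable? no] → not satisfied.
article 4 — Designated Offer: [the issuer has not published audited accounts for the preceding year? yes] AND [the offer is not underwritten? no] AND [the issuer is not a credit institution? yes] → not satisfied.
article 3 — Tier IV Offer: [Controlled Solicitation (article 7)? no] AND [Designated Offer (article 4)? no] → not satisfied.
article 8 — Assessable Offer: [the securities are non-transferable? no] OR [the issuer does not have its registered office in the jurisdiction? no] OR [the offer is not made in connection with a takeover? no] → not satisfied.
article 1 — Reportable Scheme: [the offer is addressed solely to qualified investors? yes] OR [Assessable Offer (article 8)? no] → satisfied.
article 5 — Supervised Transaction: [the securities carry no voting rights? no] AND [the securities are not to be admitted to a regulated market? no] → not satisfied.
article 9 — Tier II Scheme: Supervised Transaction (article 5)? no; the securities are to be admitted to a regulated market? yes; the securities carry voting rights? yes — 2 of 3 hold (need ≥2) → satisfied.
article 6 — Restricted Placement: [Tier IV Offer (article 3)? no] OR [not a Reportable Scheme (article 1)? no] OR [not a Tier II Scheme (article 9)? no] → not satisfied.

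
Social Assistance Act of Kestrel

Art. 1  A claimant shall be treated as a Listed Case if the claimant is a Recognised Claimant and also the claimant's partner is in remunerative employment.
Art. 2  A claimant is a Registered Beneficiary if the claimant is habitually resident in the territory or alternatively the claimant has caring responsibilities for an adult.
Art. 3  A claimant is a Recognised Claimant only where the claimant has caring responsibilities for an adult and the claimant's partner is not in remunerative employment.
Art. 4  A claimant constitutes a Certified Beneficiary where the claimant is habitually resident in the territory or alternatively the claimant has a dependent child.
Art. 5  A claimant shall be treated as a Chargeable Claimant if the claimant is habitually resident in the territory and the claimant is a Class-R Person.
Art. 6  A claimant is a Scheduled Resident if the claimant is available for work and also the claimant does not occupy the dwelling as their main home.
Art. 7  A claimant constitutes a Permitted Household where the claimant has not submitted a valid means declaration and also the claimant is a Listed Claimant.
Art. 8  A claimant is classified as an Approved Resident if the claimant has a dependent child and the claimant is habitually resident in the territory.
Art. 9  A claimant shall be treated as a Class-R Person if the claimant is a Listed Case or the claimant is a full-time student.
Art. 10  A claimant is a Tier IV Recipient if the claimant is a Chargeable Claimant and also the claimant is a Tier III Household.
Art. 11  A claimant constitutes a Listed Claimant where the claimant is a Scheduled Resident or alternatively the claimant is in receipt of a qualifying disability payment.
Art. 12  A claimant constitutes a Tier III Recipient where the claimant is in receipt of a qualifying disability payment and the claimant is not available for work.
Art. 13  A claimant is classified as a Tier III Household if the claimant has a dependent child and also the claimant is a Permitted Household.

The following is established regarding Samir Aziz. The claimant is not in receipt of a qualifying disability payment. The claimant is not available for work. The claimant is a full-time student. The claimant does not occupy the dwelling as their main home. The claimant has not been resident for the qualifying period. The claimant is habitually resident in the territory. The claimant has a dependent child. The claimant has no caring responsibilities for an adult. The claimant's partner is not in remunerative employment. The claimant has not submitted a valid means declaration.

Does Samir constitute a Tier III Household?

article 6 — Scheduled Resident: [the claimant is available for work? no] AND [the claimant does not occupy the dwelling as their main home? yes] → not satisfied.
article 11 — Listed Claimant: [Scheduled Resident (article 6)? no] OR [the claimant is in receipt of a qualifying disability payment? no] → not satisfied.
article 7 — Permitted Household: [the claimant has not submitted a valid means declaration? yes] AND [Listed Claimant (article 11)? no] → not satisfied.
article 13 — Tier III Household: [the claimant has a dependent child? yes] AND [Permitted Household (article 7)? no] → not satisfied.

No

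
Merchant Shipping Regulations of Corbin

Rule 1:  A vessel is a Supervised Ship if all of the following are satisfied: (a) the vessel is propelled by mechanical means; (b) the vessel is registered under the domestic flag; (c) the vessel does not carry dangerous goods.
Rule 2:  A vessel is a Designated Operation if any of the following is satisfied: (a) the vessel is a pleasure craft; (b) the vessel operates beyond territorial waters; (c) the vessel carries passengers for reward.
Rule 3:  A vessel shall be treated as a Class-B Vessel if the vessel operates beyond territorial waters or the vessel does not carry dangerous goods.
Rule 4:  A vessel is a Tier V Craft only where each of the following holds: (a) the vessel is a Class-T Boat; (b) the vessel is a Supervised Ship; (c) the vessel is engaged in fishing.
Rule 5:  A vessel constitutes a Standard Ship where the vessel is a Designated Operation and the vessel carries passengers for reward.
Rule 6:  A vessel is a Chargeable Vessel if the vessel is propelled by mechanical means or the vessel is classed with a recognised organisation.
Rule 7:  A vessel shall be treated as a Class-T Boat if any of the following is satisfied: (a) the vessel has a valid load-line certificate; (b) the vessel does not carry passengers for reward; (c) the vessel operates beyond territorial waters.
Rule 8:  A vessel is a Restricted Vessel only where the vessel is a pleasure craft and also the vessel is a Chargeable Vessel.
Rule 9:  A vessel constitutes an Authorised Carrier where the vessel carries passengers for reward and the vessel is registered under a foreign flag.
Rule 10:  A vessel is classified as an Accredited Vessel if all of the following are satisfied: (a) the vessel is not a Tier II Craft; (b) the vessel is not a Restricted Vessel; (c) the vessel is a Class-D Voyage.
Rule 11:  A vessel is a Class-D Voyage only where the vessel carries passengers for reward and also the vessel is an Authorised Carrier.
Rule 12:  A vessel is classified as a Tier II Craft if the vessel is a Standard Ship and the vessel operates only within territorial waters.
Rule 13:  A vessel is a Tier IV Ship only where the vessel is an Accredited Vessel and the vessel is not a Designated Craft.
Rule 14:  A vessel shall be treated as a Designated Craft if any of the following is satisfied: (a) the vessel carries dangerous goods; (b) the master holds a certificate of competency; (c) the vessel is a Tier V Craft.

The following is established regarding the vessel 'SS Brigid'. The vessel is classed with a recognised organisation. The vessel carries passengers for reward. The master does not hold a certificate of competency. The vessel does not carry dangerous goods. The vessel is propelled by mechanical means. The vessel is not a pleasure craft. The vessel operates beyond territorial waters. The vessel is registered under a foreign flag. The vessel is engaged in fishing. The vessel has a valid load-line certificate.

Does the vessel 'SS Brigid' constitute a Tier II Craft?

rule 2 — Designated Operation: [the vessel is a pleasure craft? no] OR [the vessel operates beyond territorial waters? yes] OR [the vessel carries passengers for reward? yes] → satisfied.
rule 5 — Standard Ship: [Designated Operation (rule 2)? yes] AND [the vessel carries passengers for reward? yes] → satisfied.
rule 12 — Tier II Craft: [Standard Ship (rule 5)? yes] AND [the vessel operates only within territorial waters? no] → not satisfied.

No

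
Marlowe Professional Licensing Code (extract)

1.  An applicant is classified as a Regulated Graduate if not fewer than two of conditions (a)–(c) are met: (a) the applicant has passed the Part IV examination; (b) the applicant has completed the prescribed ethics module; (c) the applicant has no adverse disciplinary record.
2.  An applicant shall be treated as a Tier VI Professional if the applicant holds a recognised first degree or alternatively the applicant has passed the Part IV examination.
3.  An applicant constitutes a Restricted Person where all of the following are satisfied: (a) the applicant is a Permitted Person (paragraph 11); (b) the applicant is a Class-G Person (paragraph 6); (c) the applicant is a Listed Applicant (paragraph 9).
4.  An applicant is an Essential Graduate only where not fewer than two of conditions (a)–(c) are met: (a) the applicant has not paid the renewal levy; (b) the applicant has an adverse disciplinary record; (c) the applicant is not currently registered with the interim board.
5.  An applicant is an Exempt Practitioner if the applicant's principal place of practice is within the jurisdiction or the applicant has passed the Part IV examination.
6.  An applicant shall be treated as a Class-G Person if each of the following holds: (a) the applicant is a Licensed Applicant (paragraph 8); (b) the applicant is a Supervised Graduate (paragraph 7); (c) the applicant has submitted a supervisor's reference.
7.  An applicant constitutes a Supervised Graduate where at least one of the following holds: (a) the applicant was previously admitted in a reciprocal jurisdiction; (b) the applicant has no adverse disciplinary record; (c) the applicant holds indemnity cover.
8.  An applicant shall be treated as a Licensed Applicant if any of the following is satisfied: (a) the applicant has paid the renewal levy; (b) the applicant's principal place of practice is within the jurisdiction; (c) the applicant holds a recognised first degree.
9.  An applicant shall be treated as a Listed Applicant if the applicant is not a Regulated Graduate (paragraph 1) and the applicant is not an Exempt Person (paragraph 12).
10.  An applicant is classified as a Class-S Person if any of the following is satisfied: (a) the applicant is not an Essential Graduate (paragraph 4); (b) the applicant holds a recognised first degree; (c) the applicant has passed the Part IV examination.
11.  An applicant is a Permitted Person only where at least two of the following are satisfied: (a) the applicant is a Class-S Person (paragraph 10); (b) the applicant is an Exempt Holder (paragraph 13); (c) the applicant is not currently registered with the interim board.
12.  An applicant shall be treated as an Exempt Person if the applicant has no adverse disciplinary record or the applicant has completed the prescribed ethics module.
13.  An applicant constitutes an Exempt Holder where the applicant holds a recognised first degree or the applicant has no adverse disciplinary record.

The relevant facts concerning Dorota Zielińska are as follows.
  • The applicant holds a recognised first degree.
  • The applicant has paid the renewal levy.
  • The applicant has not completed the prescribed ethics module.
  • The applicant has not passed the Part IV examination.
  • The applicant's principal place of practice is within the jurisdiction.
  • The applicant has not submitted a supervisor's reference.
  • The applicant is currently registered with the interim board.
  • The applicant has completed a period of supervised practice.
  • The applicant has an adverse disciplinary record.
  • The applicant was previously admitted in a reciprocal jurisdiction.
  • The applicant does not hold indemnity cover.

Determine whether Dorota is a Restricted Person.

paragraph 4 — Essential Graduate: the applicant has not paid the renewal levy? no; the applicant has an adverse disciplinary record? yes; the applicant is not currently registered with the interim board? no — 1 of 3 hold (need ≥2) → not satisfied.
paragraph 10 — Class-S Person: [not an Essential Graduate (paragraph 4)? yes] OR [the applicant holds a recognised first degree? yes] OR [the applicant has passed the Part IV examination? no] → satisfied.
paragraph 13 — Exempt Holder: [the applicant holds a recognised first degree? yes] OR [the applicant has no adverse disciplinary record? no] → satisfied.
paragraph 11 — Permitted Person: Class-S Person (paragraph 10)? yes; Exempt Holder (paragraph 13)? yes; the applicant is not currently registered with the interim board? no — 2 of 3 hold (need ≥2) → satisfied.
paragraph 8 — Licensed Applicant: [the applicant has paid the renewal levy? yes] OR [the applicant's principal place of practice is within the jurisdiction? yes] OR [the applicant holds a recognised first degree? yes] → satisfied.
paragraph 7 — Supervised Graduate: [the applicant was previously admitted in a reciprocal jurisdiction? yes] OR [the applicant has no adverse disciplinary record? no] OR [the applicant holds indemnity cover? no] → satisfied.
paragraph 6 — Class-G Person: [Licensed Applicant (paragraph 8)? yes] AND [Supervised Graduate (paragraph 7)? yes] AND [the applicant has submitted a supervisor's reference? no] → not satisfied.
paragraph 1 — Regulated Graduate: the applicant has passed the Part IV examination? no; the applicant has completed the prescribed ethics module? no; the applicant has no adverse disciplinary record? no — 0 of 3 hold (need ≥2) → not satisfied.
paragraph 12 — Exempt Person: [the applicant has no adverse disciplinary record? no] OR [the applicant has completed the prescribed ethics module? no] → not satisfied.
paragraph 9 — Listed Applicant: [not a Regulated Graduate (paragraph 1)? yes] AND [not an Exempt Person (paragraph 12)? yes] → satisfied.
paragraph 3 — Restricted Person: [Permitted Person (paragraph 11)? yes] AND [Class-G Person (paragraph 6)? no] AND [Listed Applicant (paragraph 9)? yes] → not satisfied.

No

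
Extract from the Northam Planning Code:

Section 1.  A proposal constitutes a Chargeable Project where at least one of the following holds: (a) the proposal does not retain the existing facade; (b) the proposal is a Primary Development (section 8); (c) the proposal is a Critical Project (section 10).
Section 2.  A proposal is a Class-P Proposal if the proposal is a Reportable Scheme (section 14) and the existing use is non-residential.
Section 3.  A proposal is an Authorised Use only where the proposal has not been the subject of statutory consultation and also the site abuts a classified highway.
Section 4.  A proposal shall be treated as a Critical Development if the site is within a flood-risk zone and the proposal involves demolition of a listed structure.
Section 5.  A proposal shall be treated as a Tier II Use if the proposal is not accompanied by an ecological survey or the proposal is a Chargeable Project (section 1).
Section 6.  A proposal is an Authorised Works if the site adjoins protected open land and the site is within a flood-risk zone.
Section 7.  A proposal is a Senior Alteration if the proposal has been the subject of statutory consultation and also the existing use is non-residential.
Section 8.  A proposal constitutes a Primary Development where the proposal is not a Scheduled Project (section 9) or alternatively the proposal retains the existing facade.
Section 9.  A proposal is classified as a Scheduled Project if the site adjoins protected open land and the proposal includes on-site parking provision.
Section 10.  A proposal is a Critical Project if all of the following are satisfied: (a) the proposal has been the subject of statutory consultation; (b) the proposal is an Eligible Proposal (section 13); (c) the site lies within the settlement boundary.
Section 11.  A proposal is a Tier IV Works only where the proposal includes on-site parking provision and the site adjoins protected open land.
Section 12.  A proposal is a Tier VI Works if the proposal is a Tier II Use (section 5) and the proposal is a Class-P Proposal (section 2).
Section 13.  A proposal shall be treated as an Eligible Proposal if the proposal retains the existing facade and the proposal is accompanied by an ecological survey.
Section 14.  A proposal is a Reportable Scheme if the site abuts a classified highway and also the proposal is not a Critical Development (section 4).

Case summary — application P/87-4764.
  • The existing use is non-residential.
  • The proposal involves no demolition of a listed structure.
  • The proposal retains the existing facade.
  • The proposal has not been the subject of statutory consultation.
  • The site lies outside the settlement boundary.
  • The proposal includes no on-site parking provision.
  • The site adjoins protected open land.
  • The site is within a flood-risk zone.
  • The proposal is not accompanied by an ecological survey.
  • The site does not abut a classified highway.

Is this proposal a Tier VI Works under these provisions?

No

Under section 9: the site adjoins protected open land? yes; and the proposal includes on-site parking provision? no. So the proposal is not a Scheduled Project.
Under section 8: not a Scheduled Project (section 9)? yes; or the proposal retains the existing facade? yes. So the proposal is a Primary Development.
Under section 13: the proposal retains the existing facade? yes; and the proposal is accompanied by an ecological survey? no. So the proposal is not an Eligible Proposal.
Under section 10: the proposal has been the subject of statutory consultation? no; and Eligible Proposal (section 13)? no; and the site lies within the settlement boundary? no. So the proposal is not a Critical Project.
Under section 1: the proposal does not retain the existing facade? no; or Primary Development (section 8)? yes; or Critical Project (section 10)? no. So the proposal is a Chargeable Project.
Under section 5: the proposal is not accompanied by an ecological survey? yes; or Chargeable Project (section 1)? yes. So the proposal is a Tier II Use.
Under section 4: the site is within a flood-risk zone? yes; and the proposal involves demolition of a listed structure? no. So the proposal is not a Critical Development.
Under section 14: the site abuts a classified highway? no; and not a Critical Development (section 4)? yes. So the proposal is not a Reportable Scheme.
Under section 2: Reportable Scheme (section 14)? no; and the existing use is non-residential? yes. So the proposal is not a Class-P Proposal.
Under section 12: Tier II Use (section 5)? yes; and Class-P Proposal (section 2)? no. So the proposal is not a Tier VI Works.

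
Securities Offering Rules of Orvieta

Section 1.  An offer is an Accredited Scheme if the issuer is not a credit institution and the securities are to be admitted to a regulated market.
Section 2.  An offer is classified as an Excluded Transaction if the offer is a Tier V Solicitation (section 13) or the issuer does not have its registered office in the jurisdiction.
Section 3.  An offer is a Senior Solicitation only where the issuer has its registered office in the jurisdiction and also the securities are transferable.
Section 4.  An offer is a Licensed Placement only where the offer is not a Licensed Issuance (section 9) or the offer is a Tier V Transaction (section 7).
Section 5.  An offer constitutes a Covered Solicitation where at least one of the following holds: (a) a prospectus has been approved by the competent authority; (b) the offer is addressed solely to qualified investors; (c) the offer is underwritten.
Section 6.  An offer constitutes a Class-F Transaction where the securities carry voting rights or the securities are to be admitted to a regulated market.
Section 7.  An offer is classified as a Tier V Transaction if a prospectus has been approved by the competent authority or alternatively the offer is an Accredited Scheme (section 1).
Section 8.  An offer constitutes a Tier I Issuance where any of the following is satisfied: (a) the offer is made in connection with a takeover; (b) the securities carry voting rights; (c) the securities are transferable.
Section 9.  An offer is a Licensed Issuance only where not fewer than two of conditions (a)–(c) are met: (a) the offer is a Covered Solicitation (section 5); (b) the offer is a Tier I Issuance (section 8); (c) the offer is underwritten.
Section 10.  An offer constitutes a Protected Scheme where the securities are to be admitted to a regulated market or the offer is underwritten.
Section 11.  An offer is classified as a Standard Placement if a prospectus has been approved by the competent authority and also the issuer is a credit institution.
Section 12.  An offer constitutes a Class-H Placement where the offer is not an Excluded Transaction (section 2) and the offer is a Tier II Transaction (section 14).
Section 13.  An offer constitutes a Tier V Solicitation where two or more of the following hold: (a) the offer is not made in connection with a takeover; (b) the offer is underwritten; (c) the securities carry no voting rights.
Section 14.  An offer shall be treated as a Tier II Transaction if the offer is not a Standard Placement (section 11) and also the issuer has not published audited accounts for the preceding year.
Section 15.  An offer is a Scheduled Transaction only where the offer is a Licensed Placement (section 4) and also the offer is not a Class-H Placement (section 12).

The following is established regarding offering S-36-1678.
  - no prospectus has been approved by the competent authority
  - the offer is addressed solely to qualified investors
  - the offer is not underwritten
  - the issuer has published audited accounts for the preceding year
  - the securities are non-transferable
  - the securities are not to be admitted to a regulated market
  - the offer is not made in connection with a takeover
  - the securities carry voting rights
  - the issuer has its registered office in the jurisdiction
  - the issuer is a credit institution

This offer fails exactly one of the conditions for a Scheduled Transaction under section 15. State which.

Licensed Placement

section 5 — Covered Solicitation: [a prospectus has been approved by the competent authority? no] OR [the offer is addressed solely to qualified investors? yes] OR [the offer is underwritten? no] → satisfied.
section 8 — Tier I Issuance: [the offer is made in connection with a takeover? no] OR [the securities carry voting rights? yes] OR [the securities are transferable? no] → satisfied.
section 9 — Licensed Issuance: Covered Solicitation (section 5)? yes; Tier I Issuance (section 8)? yes; the offer is underwritten? no — 2 of 3 hold (need ≥2) → satisfied.
section 1 — Accredited Scheme: [the issuer is not a credit institution? no] AND [the securities are to be admitted to a regulated market? no] → not satisfied.
section 7 — Tier V Transaction: [a prospectus has been approved by the competent authority? no] OR [Accredited Scheme (section 1)? no] → not satisfied.
section 4 — Licensed Placement: [not a Licensed Issuance (section 9)? no] OR [Tier V Transaction (section 7)? no] → not satisfied.
section 13 — Tier V Solicitation: the offer is not made in connection with a takeover? yes; the offer is underwritten? no; the securities carry no voting rights? no — 1 of 3 hold (need ≥2) → not satisfied.
section 2 — Excluded Transaction: [Tier V Solicitation (section 13)? no] OR [the issuer does not have its registered office in the jurisdiction? no] → not satisfied.
section 11 — Standard Placement: [a prospectus has been approved by the competent authority? no] AND [the issuer is a credit institution? yes] → not satisfied.
section 14 — Tier II Transaction: [not a Standard Placement (section 11)? yes] AND [the issuer has not published audited accounts for the preceding year? no] → not satisfied.
section 12 — Class-H Placement: [not an Excluded Transaction (section 2)? yes] AND [Tier II Transaction (section 14)? no] → not satisfied.
section 15 — Scheduled Transaction: [Licensed Placement (section 4)? no] AND [not a Class-H Placement (section 12)? yes] → not satisfied.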